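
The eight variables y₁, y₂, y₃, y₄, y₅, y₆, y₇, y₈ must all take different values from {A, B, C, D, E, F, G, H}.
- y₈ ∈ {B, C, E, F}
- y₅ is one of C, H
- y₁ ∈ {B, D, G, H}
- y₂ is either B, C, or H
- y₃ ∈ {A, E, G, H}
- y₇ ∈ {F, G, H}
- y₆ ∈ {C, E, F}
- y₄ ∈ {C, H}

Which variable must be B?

The 8 variables together cover exactly {A, B, C, D, E, F, G, H} — 8 values for 8 variables — and A appears only in y₃'s list, so y₃ = A.
The 7 still-open variables together cover exactly {B, C, D, E, F, G, H} — 7 values for 7 variables — and D appears only in y₁'s list, so y₁ = D.
The 6 still-open variables draw from only 6 values {B, C, E, F, G, H}, so each is used; only y₇ can be G, hence y₇ = G.
The 2 variables y₄ and y₅ are confined to {C, H}, which locks those values in; drop them from y₂, y₆, y₈.
So B goes to y₂.

y₂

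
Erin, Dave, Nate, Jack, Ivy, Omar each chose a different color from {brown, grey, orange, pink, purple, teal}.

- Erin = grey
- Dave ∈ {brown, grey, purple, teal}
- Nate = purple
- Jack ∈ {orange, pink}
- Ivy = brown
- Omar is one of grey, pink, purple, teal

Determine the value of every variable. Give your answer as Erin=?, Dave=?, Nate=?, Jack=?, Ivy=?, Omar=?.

Erin=grey, Dave=teal, Nate=purple, Jack=orange, Ivy=brown, Omar=pink

Erin's domain is down to {grey}, so Erin = grey. So Dave, Omar can't be grey.
Nate must be purple (only option left). So Dave, Omar can't be purple.
That leaves Ivy = brown. Eliminate brown elsewhere: Dave.
That leaves Dave = teal. Strike teal from Omar.
Omar has just one choice, so Omar = pink. So Jack can't be pink.
Jack has just one choice, so Jack = orange.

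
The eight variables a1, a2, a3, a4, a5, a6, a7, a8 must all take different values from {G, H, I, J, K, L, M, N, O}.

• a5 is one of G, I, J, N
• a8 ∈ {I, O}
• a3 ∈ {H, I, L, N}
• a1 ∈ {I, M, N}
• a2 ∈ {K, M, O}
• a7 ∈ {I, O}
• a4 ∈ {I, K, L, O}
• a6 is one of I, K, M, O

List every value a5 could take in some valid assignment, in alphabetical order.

G, J

a7 and a8 between them cover only {I, O} — a naked pair. Remove those values from a1, a2, a3, a4, a5, a6.
a2 and a6 share exactly the 2 values {K, M}; by pigeonhole those values go to them, so strike K, M from a1, a4.
a1's domain is down to {N}, so a1 = N. Strike N from a3, a5.
That leaves a4 = L. Eliminate L elsewhere: a3.
a3 has just one choice, so a3 = H.
No further eliminations apply; a5 can still be any of G, J.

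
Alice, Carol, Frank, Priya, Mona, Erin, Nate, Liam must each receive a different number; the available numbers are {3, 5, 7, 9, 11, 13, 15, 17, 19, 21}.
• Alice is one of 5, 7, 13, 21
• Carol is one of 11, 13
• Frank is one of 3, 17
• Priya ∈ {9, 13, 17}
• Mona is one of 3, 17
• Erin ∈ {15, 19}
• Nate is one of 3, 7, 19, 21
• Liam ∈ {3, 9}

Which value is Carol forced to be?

11

Frank and Mona share exactly the 2 values {3, 17}; by pigeonhole those values go to them, so strike 3, 17 from Priya, Nate, Liam.
Liam has just one choice, so Liam = 9. Strike 9 from Priya.
Priya's domain is down to {13}, so Priya = 13. Remove 13 from Alice, Carol.
So Carol = 11.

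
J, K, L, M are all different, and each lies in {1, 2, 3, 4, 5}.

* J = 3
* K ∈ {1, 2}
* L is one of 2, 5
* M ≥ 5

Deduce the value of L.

J's domain is down to {3}, so J = 3.
That leaves M = 5. Remove 5 from L.
So L = 2.

2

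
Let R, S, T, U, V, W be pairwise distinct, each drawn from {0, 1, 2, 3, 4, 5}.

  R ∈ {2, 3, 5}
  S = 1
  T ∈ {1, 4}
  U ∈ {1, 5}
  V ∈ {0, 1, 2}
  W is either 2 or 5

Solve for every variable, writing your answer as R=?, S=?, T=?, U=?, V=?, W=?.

S must be 1 (only option left). So T, U, V can't be 1.
That leaves T = 4.
U must be 5 (only option left). Remove 5 from R, W.
W's domain is down to {2}, so W = 2. So R, V can't be 2.
That leaves R = 3.
V has just one choice, so V = 0.

R=3, S=1, T=4, U=5, V=0, W=2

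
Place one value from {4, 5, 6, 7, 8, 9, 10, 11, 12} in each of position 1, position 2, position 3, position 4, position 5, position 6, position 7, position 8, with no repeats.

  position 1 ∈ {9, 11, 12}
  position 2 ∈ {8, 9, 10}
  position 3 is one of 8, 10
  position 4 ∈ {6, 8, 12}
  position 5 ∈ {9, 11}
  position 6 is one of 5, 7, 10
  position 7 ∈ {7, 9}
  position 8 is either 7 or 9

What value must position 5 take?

The 8 variables draw from only 8 values {5, 6, 7, 8, 9, 10, 11, 12}, so each is used; only position 6 can be 5, hence position 6 = 5.
The 7 still-open variables together cover exactly {6, 7, 8, 9, 10, 11, 12} — 7 values for 7 variables — and 6 appears only in position 4's list, so position 4 = 6.
Among the 6 still-open variables, 12 fits only position 1 (and all 6 values in {7, 8, 9, 10, 11, 12} must be used), so position 1 = 12.
The 5 still-open variables together cover exactly {7, 8, 9, 10, 11} — 5 values for 5 variables — and 11 appears only in position 5's list, so position 5 = 11.

11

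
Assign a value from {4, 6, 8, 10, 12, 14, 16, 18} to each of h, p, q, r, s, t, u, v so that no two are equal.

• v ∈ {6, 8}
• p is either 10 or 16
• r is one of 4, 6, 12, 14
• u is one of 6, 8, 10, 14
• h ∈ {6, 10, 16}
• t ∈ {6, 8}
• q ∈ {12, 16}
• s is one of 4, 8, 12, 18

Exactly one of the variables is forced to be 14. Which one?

u

The 8 variables draw from only 8 values {4, 6, 8, 10, 12, 14, 16, 18}, so each is used; only s can be 18, hence s = 18.
Among the 7 still-open variables, 4 fits only r (and all 7 values in {4, 6, 8, 10, 12, 14, 16} must be used), so r = 4.
The 6 still-open variables together cover exactly {6, 8, 10, 12, 14, 16} — 6 values for 6 variables — and 12 appears only in q's list, so q = 12.
Among the 5 still-open variables, 14 fits only u (and all 5 values in {6, 8, 10, 14, 16} must be used), so u = 14.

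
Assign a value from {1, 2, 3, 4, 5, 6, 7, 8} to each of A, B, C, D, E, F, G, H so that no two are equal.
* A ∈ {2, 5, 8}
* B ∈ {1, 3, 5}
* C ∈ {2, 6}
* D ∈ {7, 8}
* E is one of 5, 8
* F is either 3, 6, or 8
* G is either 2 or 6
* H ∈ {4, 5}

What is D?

7

The 8 variables draw from only 8 values {1, 2, 3, 4, 5, 6, 7, 8}, so each is used; only B can be 1, hence B = 1.
The 7 still-open variables together cover exactly {2, 3, 4, 5, 6, 7, 8} — 7 values for 7 variables — and 3 appears only in F's list, so F = 3.
The 6 still-open variables together cover exactly {2, 4, 5, 6, 7, 8} — 6 values for 6 variables — and 4 appears only in H's list, so H = 4.
The 5 still-open variables together cover exactly {2, 5, 6, 7, 8} — 5 values for 5 variables — and 7 appears only in D's list, so D = 7.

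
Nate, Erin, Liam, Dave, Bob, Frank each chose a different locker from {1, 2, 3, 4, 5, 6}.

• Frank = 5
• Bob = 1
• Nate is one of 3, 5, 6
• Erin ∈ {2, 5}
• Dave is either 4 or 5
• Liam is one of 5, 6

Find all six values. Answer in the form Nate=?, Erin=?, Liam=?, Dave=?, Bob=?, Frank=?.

Bob must be 1 (only option left).
That leaves Frank = 5. So Nate, Erin, Liam, Dave can't be 5.
That leaves Erin = 2.
That leaves Liam = 6. Strike 6 from Nate.
Dave's domain is down to {4}, so Dave = 4.
Nate has just one choice, so Nate = 3.

Nate=3, Erin=2, Liam=6, Dave=4, Bob=1, Frank=5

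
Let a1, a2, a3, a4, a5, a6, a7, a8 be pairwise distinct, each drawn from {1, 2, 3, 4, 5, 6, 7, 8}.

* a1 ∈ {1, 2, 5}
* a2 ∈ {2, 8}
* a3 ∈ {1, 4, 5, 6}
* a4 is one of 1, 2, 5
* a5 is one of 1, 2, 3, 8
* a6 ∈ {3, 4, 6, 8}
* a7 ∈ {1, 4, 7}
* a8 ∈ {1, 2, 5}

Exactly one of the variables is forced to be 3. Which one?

Among the 8 variables, 7 fits only a7 (and all 8 values in {1, 2, 3, 4, 5, 6, 7, 8} must be used), so a7 = 7.
The 3 variables a1, a4, a8 are confined to {1, 2, 5}, which locks those values in; drop them from a2, a3, a5.
a2 has just one choice, so a2 = 8. Strike 8 from a5, a6.
So 3 goes to a5.

a5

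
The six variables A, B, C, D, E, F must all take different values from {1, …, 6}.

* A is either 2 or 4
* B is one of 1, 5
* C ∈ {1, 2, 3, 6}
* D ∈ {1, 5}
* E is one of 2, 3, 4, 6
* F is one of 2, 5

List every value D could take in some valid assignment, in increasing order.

The 2 variables B and D are confined to {1, 5}, which locks those values in; drop them from C, F.
F has just one choice, so F = 2. Remove 2 from A, C, E.
A's domain is down to {4}, so A = 4. So E can't be 4.
No further eliminations apply; D can still be any of 1, 5.

1, 5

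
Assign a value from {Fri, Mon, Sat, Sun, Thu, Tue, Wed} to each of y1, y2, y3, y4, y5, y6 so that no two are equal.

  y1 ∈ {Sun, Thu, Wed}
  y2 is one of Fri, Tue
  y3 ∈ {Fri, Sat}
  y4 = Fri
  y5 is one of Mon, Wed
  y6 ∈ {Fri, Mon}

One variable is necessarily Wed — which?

y5

y4's domain is down to {Fri}, so y4 = Fri. So y2, y3, y6 can't be Fri.
y6 must be Mon (only option left). Remove Mon from y5.
So Wed goes to y5.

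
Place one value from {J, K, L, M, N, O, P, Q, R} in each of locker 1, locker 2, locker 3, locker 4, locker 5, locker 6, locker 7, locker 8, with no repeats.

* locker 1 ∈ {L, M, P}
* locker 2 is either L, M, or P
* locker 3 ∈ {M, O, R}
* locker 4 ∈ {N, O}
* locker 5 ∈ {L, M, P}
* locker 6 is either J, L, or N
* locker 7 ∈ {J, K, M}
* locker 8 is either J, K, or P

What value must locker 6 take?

N

The 8 variables together cover exactly {J, K, L, M, N, O, P, R} — 8 values for 8 variables — and R appears only in locker 3's list, so locker 3 = R.
The 7 still-open variables together cover exactly {J, K, L, M, N, O, P} — 7 values for 7 variables — and O appears only in locker 4's list, so locker 4 = O.
The 6 still-open variables draw from only 6 values {J, K, L, M, N, P}, so each is used; only locker 6 can be N, hence locker 6 = N.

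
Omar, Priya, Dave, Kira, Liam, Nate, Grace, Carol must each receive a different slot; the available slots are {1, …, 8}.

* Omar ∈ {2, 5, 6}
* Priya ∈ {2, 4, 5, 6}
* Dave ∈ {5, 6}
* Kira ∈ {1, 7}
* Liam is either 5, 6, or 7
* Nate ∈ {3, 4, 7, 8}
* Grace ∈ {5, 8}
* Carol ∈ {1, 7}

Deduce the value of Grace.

The 8 variables draw from only 8 values {1, 2, 3, 4, 5, 6, 7, 8}, so each is used; only Nate can be 3, hence Nate = 3.
The 7 still-open variables draw from only 7 values {1, 2, 4, 5, 6, 7, 8}, so each is used; only Priya can be 4, hence Priya = 4.
Among the 6 still-open variables, 2 fits only Omar (and all 6 values in {1, 2, 5, 6, 7, 8} must be used), so Omar = 2.
Among the 5 still-open variables, 8 fits only Grace (and all 5 values in {1, 5, 6, 7, 8} must be used), so Grace = 8.

8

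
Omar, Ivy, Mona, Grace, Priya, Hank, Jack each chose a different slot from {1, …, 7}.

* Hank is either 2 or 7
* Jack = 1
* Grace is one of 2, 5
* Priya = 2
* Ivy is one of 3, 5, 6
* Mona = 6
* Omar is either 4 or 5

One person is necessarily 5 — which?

Mona has just one choice, so Mona = 6. So Ivy can't be 6.
Priya must be 2 (only option left). Eliminate 2 elsewhere: Grace, Hank.
So 5 goes to Grace.

Grace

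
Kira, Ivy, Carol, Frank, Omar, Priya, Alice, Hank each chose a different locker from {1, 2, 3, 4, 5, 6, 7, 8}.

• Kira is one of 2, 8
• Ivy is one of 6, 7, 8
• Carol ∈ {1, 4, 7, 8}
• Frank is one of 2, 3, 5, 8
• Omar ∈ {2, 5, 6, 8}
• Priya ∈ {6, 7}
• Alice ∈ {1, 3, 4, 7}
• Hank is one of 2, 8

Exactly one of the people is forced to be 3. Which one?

Frank

The 2 variables Kira and Hank are confined to {2, 8}, which locks those values in; drop them from Ivy, Carol, Frank, Omar.
Ivy and Priya between them cover only {6, 7} — a naked pair. Remove those values from Carol, Omar, Alice.
That leaves Omar = 5. Remove 5 from Frank.
So 3 goes to Frank.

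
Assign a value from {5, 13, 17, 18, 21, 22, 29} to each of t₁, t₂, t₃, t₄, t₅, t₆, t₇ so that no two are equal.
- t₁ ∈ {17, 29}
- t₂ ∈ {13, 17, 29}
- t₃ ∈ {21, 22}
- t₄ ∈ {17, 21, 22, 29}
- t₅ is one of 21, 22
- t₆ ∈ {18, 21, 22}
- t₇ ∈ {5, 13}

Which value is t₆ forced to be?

The 7 variables together cover exactly {5, 13, 17, 18, 21, 22, 29} — 7 values for 7 variables — and 5 appears only in t₇'s list, so t₇ = 5.
The 6 still-open variables draw from only 6 values {13, 17, 18, 21, 22, 29}, so each is used; only t₂ can be 13, hence t₂ = 13.
The 5 still-open variables together cover exactly {17, 18, 21, 22, 29} — 5 values for 5 variables — and 18 appears only in t₆'s list, so t₆ = 18.

18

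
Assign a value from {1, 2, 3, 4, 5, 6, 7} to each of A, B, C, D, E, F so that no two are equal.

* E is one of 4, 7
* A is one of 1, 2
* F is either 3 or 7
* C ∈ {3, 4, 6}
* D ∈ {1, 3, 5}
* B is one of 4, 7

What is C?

6

B and E between them cover only {4, 7} — a naked pair. Remove those values from C, F.
That leaves F = 3. Strike 3 from C, D.
So C = 6.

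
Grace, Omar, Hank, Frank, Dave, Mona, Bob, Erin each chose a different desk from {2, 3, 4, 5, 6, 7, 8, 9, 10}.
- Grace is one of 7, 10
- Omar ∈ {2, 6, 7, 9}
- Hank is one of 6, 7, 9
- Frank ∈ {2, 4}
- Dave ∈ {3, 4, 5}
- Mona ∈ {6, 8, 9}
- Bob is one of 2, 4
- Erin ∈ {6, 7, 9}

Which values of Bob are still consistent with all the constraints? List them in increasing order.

Frank and Bob between them cover only {2, 4} — a naked pair. Remove those values from Omar, Dave.
The 3 variables Omar, Hank, Erin are confined to {6, 7, 9}, which locks those values in; drop them from Grace, Mona.
Grace must be 10 (only option left).
Mona has just one choice, so Mona = 8.
No further eliminations apply; Bob can still be any of 2, 4.

2, 4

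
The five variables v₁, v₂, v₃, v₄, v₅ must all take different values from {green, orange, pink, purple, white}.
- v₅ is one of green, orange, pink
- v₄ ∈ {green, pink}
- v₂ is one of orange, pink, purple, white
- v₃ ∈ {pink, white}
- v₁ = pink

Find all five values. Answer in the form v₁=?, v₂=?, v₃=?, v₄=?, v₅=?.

v₁'s domain is down to {pink}, so v₁ = pink. Remove pink from v₂, v₃, v₄, v₅.
v₃ has just one choice, so v₃ = white. Eliminate white elsewhere: v₂.
v₄'s domain is down to {green}, so v₄ = green. Strike green from v₅.
That leaves v₅ = orange. Remove orange from v₂.
v₂'s domain is down to {purple}, so v₂ = purple.

v₁=pink, v₂=purple, v₃=white, v₄=green, v₅=orange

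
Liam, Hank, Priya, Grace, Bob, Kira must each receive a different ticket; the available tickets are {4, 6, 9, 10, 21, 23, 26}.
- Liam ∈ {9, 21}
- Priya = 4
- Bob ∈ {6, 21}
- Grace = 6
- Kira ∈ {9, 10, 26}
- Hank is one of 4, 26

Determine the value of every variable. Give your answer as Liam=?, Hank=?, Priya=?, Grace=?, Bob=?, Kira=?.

Priya must be 4 (only option left). Remove 4 from Hank.
Grace must be 6 (only option left). Eliminate 6 elsewhere: Bob.
That leaves Bob = 21. Remove 21 from Liam.
Liam has just one choice, so Liam = 9. Eliminate 9 elsewhere: Kira.
Hank must be 26 (only option left). Strike 26 from Kira.
Kira must be 10 (only option left).

Liam=9, Hank=26, Priya=4, Grace=6, Bob=21, Kira=10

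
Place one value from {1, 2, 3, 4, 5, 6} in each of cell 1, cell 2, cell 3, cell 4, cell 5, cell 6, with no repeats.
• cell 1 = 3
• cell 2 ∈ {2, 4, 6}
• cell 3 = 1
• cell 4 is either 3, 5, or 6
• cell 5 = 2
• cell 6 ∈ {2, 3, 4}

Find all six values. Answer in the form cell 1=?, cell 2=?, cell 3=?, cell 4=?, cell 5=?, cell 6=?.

cell 1=3, cell 2=6, cell 3=1, cell 4=5, cell 5=2, cell 6=4

cell 1 must be 3 (only option left). Eliminate 3 elsewhere: cell 4, cell 6.
cell 3 must be 1 (only option left).
That leaves cell 5 = 2. Remove 2 from cell 2, cell 6.
cell 6 must be 4 (only option left). So cell 2 can't be 4.
cell 2 has just one choice, so cell 2 = 6. Remove 6 from cell 4.
cell 4 has just one choice, so cell 4 = 5.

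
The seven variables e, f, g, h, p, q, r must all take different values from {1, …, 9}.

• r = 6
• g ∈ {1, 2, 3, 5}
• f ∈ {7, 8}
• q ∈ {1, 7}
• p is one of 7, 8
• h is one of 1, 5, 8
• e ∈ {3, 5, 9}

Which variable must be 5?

r's domain is down to {6}, so r = 6.
f and p share exactly the 2 values {7, 8}; by pigeonhole those values go to them, so strike 7, 8 from h, q.
q must be 1 (only option left). Strike 1 from g, h.
So 5 goes to h.

h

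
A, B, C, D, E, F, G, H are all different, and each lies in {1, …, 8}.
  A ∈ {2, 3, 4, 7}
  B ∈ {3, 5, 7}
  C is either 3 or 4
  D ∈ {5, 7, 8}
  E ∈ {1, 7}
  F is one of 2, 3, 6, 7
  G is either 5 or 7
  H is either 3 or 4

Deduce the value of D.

The 8 variables together cover exactly {1, 2, 3, 4, 5, 6, 7, 8} — 8 values for 8 variables — and 1 appears only in E's list, so E = 1.
The 7 still-open variables together cover exactly {2, 3, 4, 5, 6, 7, 8} — 7 values for 7 variables — and 6 appears only in F's list, so F = 6.
The 6 still-open variables draw from only 6 values {2, 3, 4, 5, 7, 8}, so each is used; only A can be 2, hence A = 2.
Among the 5 still-open variables, 8 fits only D (and all 5 values in {3, 4, 5, 7, 8} must be used), so D = 8.

8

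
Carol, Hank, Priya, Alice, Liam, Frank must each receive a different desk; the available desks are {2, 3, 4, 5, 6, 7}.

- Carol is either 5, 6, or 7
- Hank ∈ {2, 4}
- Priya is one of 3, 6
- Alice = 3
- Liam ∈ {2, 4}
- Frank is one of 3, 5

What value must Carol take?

Alice has just one choice, so Alice = 3. Remove 3 from Priya, Frank.
Frank must be 5 (only option left). So Carol can't be 5.
That leaves Priya = 6. Eliminate 6 elsewhere: Carol.
So Carol = 7.

7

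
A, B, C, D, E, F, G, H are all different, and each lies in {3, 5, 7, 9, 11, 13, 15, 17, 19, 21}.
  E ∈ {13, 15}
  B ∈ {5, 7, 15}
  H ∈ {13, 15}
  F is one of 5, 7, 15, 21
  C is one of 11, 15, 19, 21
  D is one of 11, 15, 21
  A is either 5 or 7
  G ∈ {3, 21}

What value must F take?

The 8 variables together cover exactly {3, 5, 7, 11, 13, 15, 19, 21} — 8 values for 8 variables — and 3 appears only in G's list, so G = 3.
Among the 7 still-open variables, 19 fits only C (and all 7 values in {5, 7, 11, 13, 15, 19, 21} must be used), so C = 19.
The 6 still-open variables draw from only 6 values {5, 7, 11, 13, 15, 21}, so each is used; only D can be 11, hence D = 11.
Among the 5 still-open variables, 21 fits only F (and all 5 values in {5, 7, 13, 15, 21} must be used), so F = 21.

21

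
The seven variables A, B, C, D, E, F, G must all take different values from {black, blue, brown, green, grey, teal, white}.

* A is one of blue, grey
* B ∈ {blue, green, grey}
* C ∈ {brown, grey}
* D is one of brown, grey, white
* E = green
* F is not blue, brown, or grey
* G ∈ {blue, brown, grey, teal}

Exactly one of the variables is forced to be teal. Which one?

E has just one choice, so E = green. So B, F can't be green.
Among the 6 still-open variables, black fits only F (and all 6 values in {black, blue, brown, grey, teal, white} must be used), so F = black.
The 5 still-open variables together cover exactly {blue, brown, grey, teal, white} — 5 values for 5 variables — and teal appears only in G's list, so G = teal.

G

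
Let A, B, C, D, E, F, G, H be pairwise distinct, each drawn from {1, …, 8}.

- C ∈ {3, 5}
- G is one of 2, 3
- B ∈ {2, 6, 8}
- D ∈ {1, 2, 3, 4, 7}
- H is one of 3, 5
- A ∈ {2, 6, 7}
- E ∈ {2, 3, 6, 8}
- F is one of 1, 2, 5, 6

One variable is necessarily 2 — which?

The 8 variables draw from only 8 values {1, 2, 3, 4, 5, 6, 7, 8}, so each is used; only D can be 4, hence D = 4.
The 7 still-open variables together cover exactly {1, 2, 3, 5, 6, 7, 8} — 7 values for 7 variables — and 1 appears only in F's list, so F = 1.
The 6 still-open variables draw from only 6 values {2, 3, 5, 6, 7, 8}, so each is used; only A can be 7, hence A = 7.
C and H share exactly the 2 values {3, 5}; by pigeonhole those values go to them, so strike 3, 5 from E, G.

G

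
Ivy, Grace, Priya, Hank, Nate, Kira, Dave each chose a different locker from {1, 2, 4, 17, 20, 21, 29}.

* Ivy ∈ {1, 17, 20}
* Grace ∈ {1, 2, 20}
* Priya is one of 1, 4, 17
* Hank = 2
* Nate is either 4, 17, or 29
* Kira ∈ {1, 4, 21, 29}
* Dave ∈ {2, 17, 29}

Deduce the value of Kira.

21

Hank must be 2 (only option left). Strike 2 from Grace, Dave.
Among the 6 still-open variables, 21 fits only Kira (and all 6 values in {1, 4, 17, 20, 21, 29} must be used), so Kira = 21.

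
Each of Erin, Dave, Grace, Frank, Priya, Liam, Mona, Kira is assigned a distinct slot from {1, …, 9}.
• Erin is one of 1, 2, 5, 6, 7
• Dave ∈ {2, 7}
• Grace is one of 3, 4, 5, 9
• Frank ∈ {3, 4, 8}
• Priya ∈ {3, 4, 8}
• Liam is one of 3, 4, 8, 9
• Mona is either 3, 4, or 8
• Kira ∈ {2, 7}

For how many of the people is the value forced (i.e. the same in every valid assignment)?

Dave and Kira share exactly the 2 values {2, 7}; by pigeonhole those values go to them, so strike 2, 7 from Erin.
Frank, Priya, Mona between them cover only {3, 4, 8} — a naked triple. Remove those values from Grace, Liam.
Liam has just one choice, so Liam = 9. Eliminate 9 elsewhere: Grace.
Grace has just one choice, so Grace = 5. So Erin can't be 5.
Determined: Grace=5, Liam=9. The other people each still have more than one consistent value. That makes 2.

2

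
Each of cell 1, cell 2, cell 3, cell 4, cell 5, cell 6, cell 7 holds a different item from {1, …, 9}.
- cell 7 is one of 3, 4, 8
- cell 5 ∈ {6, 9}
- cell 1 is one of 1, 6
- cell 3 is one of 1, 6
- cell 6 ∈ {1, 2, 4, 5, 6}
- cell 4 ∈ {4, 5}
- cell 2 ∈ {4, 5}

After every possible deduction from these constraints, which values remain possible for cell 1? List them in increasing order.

The 2 variables cell 1 and cell 3 are confined to {1, 6}, which locks those values in; drop them from cell 5, cell 6.
cell 5 must be 9 (only option left).
The 2 variables cell 2 and cell 4 are confined to {4, 5}, which locks those values in; drop them from cell 6, cell 7.
cell 6 has just one choice, so cell 6 = 2.
No further eliminations apply; cell 1 can still be any of 1, 6.

1, 6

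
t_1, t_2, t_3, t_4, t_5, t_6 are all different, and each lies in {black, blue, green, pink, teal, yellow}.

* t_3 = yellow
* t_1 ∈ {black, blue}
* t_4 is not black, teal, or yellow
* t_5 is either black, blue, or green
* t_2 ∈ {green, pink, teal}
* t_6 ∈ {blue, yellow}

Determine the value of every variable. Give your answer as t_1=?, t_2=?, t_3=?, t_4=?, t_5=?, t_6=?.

t_1=black, t_2=teal, t_3=yellow, t_4=pink, t_5=green, t_6=blue

t_3 has just one choice, so t_3 = yellow. Strike yellow from t_6.
That leaves t_6 = blue. Strike blue from t_1, t_4, t_5.
t_1 must be black (only option left). Remove black from t_5.
That leaves t_5 = green. Strike green from t_2, t_4.
t_4 must be pink (only option left). Strike pink from t_2.
t_2's domain is down to {teal}, so t_2 = teal.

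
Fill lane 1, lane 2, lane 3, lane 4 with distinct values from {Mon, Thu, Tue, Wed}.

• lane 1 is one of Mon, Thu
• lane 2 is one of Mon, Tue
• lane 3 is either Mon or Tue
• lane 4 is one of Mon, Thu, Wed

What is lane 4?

Wed

The 4 variables together cover exactly {Mon, Thu, Tue, Wed} — 4 values for 4 variables — and Wed appears only in lane 4's list, so lane 4 = Wed.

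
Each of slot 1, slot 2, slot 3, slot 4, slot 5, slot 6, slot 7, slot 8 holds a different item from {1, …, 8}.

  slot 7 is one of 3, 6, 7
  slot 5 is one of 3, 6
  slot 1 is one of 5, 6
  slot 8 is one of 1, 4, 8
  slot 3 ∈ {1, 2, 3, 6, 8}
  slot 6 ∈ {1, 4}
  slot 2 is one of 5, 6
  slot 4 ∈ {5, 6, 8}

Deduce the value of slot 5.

3

The 8 variables draw from only 8 values {1, 2, 3, 4, 5, 6, 7, 8}, so each is used; only slot 3 can be 2, hence slot 3 = 2.
The 7 still-open variables draw from only 7 values {1, 3, 4, 5, 6, 7, 8}, so each is used; only slot 7 can be 7, hence slot 7 = 7.
The 6 still-open variables draw from only 6 values {1, 3, 4, 5, 6, 8}, so each is used; only slot 5 can be 3, hence slot 5 = 3.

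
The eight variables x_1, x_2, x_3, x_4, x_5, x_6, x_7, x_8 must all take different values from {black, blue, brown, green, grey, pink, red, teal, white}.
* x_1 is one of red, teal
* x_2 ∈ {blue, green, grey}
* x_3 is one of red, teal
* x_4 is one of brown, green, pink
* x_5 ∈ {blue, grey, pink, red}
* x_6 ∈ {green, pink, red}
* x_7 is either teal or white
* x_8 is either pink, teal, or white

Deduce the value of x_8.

pink

The 8 variables together cover exactly {blue, brown, green, grey, pink, red, teal, white} — 8 values for 8 variables — and brown appears only in x_4's list, so x_4 = brown.
The 2 variables x_1 and x_3 are confined to {red, teal}, which locks those values in; drop them from x_5, x_6, x_7, x_8.
x_7 must be white (only option left). So x_8 can't be white.
So x_8 = pink.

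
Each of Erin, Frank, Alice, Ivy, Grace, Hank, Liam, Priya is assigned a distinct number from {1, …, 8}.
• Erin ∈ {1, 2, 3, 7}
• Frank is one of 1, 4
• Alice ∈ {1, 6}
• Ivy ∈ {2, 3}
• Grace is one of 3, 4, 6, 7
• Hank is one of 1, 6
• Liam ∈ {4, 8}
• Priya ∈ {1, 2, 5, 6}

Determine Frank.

The 8 variables together cover exactly {1, 2, 3, 4, 5, 6, 7, 8} — 8 values for 8 variables — and 5 appears only in Priya's list, so Priya = 5.
The 7 still-open variables together cover exactly {1, 2, 3, 4, 6, 7, 8} — 7 values for 7 variables — and 8 appears only in Liam's list, so Liam = 8.
Alice and Hank share exactly the 2 values {1, 6}; by pigeonhole those values go to them, so strike 1, 6 from Erin, Frank, Grace.
So Frank = 4.

4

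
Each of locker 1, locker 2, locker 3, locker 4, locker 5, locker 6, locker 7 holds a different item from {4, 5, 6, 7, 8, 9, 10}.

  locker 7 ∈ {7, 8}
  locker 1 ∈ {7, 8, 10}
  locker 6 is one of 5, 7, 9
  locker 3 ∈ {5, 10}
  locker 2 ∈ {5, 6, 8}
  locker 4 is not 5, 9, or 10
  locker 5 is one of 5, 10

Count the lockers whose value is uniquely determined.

3

The 7 variables together cover exactly {4, 5, 6, 7, 8, 9, 10} — 7 values for 7 variables — and 4 appears only in locker 4's list, so locker 4 = 4.
The 6 still-open variables together cover exactly {5, 6, 7, 8, 9, 10} — 6 values for 6 variables — and 6 appears only in locker 2's list, so locker 2 = 6.
The 5 still-open variables draw from only 5 values {5, 7, 8, 9, 10}, so each is used; only locker 6 can be 9, hence locker 6 = 9.
locker 3 and locker 5 share exactly the 2 values {5, 10}; by pigeonhole those values go to them, so strike 5, 10 from locker 1.
Determined: locker 2=6, locker 4=4, locker 6=9. The other lockers each still have more than one consistent value. That makes 3.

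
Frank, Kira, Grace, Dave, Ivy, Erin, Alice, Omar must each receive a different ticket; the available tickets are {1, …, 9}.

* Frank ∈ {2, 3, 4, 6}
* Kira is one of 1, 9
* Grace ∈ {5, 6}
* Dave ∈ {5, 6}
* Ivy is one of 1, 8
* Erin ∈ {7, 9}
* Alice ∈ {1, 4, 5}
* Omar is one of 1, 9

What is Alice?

4

The 2 variables Kira and Omar are confined to {1, 9}, which locks those values in; drop them from Ivy, Erin, Alice.
Ivy has just one choice, so Ivy = 8.
That leaves Erin = 7.
Grace and Dave share exactly the 2 values {5, 6}; by pigeonhole those values go to them, so strike 5, 6 from Frank, Alice.
So Alice = 4.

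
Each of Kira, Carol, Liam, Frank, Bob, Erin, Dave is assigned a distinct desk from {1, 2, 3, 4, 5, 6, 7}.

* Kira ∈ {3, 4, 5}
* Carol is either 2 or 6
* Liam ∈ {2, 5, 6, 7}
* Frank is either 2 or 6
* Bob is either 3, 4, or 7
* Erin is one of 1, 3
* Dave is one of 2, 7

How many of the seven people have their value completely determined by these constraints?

3

Among the 7 variables, 1 fits only Erin (and all 7 values in {1, 2, 3, 4, 5, 6, 7} must be used), so Erin = 1.
Carol and Frank between them cover only {2, 6} — a naked pair. Remove those values from Liam, Dave.
Dave must be 7 (only option left). So Liam, Bob can't be 7.
Liam must be 5 (only option left). So Kira can't be 5.
Determined: Liam=5, Erin=1, Dave=7. The other people each still have more than one consistent value. That makes 3.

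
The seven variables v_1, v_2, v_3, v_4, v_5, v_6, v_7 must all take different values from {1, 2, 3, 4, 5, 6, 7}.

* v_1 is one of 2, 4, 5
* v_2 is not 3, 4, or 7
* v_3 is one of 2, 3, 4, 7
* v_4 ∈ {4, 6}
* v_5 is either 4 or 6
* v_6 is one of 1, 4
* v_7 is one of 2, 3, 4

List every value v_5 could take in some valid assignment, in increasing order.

Among the 7 variables, 7 fits only v_3 (and all 7 values in {1, 2, 3, 4, 5, 6, 7} must be used), so v_3 = 7.
Among the 6 still-open variables, 3 fits only v_7 (and all 6 values in {1, 2, 3, 4, 5, 6} must be used), so v_7 = 3.
v_4 and v_5 between them cover only {4, 6} — a naked pair. Remove those values from v_1, v_2, v_6.
v_6's domain is down to {1}, so v_6 = 1. Remove 1 from v_2.
No further eliminations apply; v_5 can still be any of 4, 6.

4, 6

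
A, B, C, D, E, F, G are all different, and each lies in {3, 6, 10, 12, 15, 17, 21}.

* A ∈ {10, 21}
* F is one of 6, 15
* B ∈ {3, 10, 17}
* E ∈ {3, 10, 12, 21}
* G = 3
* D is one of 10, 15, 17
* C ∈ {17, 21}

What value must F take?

G must be 3 (only option left). Eliminate 3 elsewhere: B, E.
The 6 still-open variables together cover exactly {6, 10, 12, 15, 17, 21} — 6 values for 6 variables — and 6 appears only in F's list, so F = 6.

6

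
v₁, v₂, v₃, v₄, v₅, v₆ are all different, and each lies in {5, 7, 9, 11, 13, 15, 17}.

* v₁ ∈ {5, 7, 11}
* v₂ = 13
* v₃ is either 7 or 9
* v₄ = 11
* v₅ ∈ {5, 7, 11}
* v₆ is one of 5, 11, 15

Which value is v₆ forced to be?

v₂ has just one choice, so v₂ = 13.
v₄ has just one choice, so v₄ = 11. So v₁, v₅, v₆ can't be 11.
Among the 4 still-open variables, 9 fits only v₃ (and all 4 values in {5, 7, 9, 15} must be used), so v₃ = 9.
The 3 still-open variables together cover exactly {5, 7, 15} — 3 values for 3 variables — and 15 appears only in v₆'s list, so v₆ = 15.

15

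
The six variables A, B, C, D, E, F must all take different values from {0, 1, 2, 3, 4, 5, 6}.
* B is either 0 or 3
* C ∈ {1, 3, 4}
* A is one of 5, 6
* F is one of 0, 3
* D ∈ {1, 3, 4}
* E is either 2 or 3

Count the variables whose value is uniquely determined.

B and F share exactly the 2 values {0, 3}; by pigeonhole those values go to them, so strike 0, 3 from C, D, E.
E must be 2 (only option left).
Determined: E=2. The other variables each still have more than one consistent value. That makes 1.

1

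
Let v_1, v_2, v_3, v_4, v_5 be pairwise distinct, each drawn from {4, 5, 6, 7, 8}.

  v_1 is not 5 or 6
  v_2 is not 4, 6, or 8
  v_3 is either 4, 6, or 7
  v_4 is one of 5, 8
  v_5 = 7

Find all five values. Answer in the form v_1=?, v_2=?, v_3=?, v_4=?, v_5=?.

v_1=4, v_2=5, v_3=6, v_4=8, v_5=7

v_5 must be 7 (only option left). Strike 7 from v_1, v_2, v_3.
v_2 has just one choice, so v_2 = 5. Eliminate 5 elsewhere: v_4.
v_4 has just one choice, so v_4 = 8. Strike 8 from v_1.
v_1 has just one choice, so v_1 = 4. Strike 4 from v_3.
That leaves v_3 = 6.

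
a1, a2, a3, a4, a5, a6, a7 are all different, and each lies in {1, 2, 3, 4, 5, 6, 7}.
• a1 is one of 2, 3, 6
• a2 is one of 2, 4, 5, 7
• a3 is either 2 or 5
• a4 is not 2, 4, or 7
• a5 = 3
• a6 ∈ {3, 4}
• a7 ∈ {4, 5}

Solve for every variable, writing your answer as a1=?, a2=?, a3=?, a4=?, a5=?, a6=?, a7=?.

a1=6, a2=7, a3=2, a4=1, a5=3, a6=4, a7=5

a5 must be 3 (only option left). Eliminate 3 elsewhere: a1, a4, a6.
a6 has just one choice, so a6 = 4. Remove 4 from a2, a7.
That leaves a7 = 5. Eliminate 5 elsewhere: a2, a3, a4.
a3 has just one choice, so a3 = 2. Eliminate 2 elsewhere: a1, a2.
a1 has just one choice, so a1 = 6. Eliminate 6 elsewhere: a4.
a2 must be 7 (only option left).
a4's domain is down to {1}, so a4 = 1.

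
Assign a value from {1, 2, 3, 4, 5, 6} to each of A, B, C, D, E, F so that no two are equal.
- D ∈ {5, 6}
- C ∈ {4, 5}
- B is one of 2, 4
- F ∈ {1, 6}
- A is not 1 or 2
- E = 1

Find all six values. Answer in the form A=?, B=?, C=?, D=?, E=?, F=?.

A=3, B=2, C=4, D=5, E=1, F=6

E must be 1 (only option left). So F can't be 1.
F has just one choice, so F = 6. Strike 6 from A, D.
That leaves D = 5. Eliminate 5 elsewhere: A, C.
That leaves C = 4. Eliminate 4 elsewhere: A, B.
A has just one choice, so A = 3.
B must be 2 (only option left).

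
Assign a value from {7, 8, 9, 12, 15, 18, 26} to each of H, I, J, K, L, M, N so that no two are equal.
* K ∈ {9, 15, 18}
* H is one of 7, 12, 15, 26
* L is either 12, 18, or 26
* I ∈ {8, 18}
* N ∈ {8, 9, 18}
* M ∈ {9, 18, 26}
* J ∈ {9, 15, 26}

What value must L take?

12

The 7 variables draw from only 7 values {7, 8, 9, 12, 15, 18, 26}, so each is used; only H can be 7, hence H = 7.
Among the 6 still-open variables, 12 fits only L (and all 6 values in {8, 9, 12, 15, 18, 26} must be used), so L = 12.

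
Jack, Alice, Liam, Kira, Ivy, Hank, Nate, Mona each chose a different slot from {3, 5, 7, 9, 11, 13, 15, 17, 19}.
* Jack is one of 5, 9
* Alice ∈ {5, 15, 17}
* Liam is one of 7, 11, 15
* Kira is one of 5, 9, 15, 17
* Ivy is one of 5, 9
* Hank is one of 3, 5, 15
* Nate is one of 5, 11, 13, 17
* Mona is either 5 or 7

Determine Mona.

The 8 variables draw from only 8 values {3, 5, 7, 9, 11, 13, 15, 17}, so each is used; only Hank can be 3, hence Hank = 3.
The 7 still-open variables together cover exactly {5, 7, 9, 11, 13, 15, 17} — 7 values for 7 variables — and 13 appears only in Nate's list, so Nate = 13.
The 6 still-open variables together cover exactly {5, 7, 9, 11, 15, 17} — 6 values for 6 variables — and 11 appears only in Liam's list, so Liam = 11.
The 5 still-open variables draw from only 5 values {5, 7, 9, 15, 17}, so each is used; only Mona can be 7, hence Mona = 7.

7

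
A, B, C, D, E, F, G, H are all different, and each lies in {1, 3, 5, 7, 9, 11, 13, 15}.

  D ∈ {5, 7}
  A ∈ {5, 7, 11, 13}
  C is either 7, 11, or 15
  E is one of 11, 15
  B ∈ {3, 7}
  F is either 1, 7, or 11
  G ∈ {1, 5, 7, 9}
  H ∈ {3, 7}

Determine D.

5

The 8 variables together cover exactly {1, 3, 5, 7, 9, 11, 13, 15} — 8 values for 8 variables — and 9 appears only in G's list, so G = 9.
Among the 7 still-open variables, 1 fits only F (and all 7 values in {1, 3, 5, 7, 11, 13, 15} must be used), so F = 1.
Among the 6 still-open variables, 13 fits only A (and all 6 values in {3, 5, 7, 11, 13, 15} must be used), so A = 13.
The 5 still-open variables together cover exactly {3, 5, 7, 11, 15} — 5 values for 5 variables — and 5 appears only in D's list, so D = 5.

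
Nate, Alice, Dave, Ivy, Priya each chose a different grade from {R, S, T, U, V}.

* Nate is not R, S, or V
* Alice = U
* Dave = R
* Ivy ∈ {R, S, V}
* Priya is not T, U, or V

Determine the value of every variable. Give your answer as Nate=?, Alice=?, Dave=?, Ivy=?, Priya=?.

Nate=T, Alice=U, Dave=R, Ivy=V, Priya=S

Alice must be U (only option left). Eliminate U elsewhere: Nate.
That leaves Dave = R. Eliminate R elsewhere: Ivy, Priya.
Priya's domain is down to {S}, so Priya = S. Remove S from Ivy.
Nate's domain is down to {T}, so Nate = T.
Ivy has just one choice, so Ivy = V.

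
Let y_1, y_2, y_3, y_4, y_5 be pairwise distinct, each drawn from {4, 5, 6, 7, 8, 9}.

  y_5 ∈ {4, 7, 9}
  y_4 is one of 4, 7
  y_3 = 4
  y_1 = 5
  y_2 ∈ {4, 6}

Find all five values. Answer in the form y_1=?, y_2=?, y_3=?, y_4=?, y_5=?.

y_1=5, y_2=6, y_3=4, y_4=7, y_5=9

y_1 must be 5 (only option left).
That leaves y_3 = 4. Remove 4 from y_2, y_4, y_5.
y_4's domain is down to {7}, so y_4 = 7. So y_5 can't be 7.
y_5 must be 9 (only option left).
That leaves y_2 = 6.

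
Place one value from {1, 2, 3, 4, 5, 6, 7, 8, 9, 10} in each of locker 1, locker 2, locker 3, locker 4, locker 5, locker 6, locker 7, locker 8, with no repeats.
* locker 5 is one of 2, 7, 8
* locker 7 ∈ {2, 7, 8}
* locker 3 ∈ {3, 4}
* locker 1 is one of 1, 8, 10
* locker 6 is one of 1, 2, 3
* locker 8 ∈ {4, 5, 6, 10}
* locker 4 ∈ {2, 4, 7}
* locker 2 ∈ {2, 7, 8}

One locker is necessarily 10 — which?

The 3 variables locker 2, locker 5, locker 7 are confined to {2, 7, 8}, which locks those values in; drop them from locker 1, locker 4, locker 6.
locker 4 has just one choice, so locker 4 = 4. Remove 4 from locker 3, locker 8.
That leaves locker 3 = 3. So locker 6 can't be 3.
locker 6's domain is down to {1}, so locker 6 = 1. Strike 1 from locker 1.
So 10 goes to locker 1.

locker 1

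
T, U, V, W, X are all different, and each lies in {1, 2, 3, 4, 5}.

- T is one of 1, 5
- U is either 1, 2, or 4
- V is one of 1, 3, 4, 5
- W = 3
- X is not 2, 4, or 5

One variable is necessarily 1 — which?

W has just one choice, so W = 3. Remove 3 from V, X.
So 1 goes to X.

X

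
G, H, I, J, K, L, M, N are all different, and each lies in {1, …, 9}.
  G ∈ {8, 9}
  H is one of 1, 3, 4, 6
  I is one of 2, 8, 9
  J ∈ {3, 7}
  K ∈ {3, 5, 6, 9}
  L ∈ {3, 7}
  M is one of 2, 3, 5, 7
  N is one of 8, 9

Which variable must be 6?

K

The 2 variables G and N are confined to {8, 9}, which locks those values in; drop them from I, K.
I must be 2 (only option left). Strike 2 from M.
J and L between them cover only {3, 7} — a naked pair. Remove those values from H, K, M.
M's domain is down to {5}, so M = 5. So K can't be 5.
So 6 goes to K.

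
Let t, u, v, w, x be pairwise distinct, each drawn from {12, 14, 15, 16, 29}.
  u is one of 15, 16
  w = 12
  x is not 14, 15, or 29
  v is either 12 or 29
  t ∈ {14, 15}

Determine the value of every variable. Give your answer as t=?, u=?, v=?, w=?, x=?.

w has just one choice, so w = 12. Strike 12 from v, x.
x's domain is down to {16}, so x = 16. Eliminate 16 elsewhere: u.
u has just one choice, so u = 15. Eliminate 15 elsewhere: t.
v has just one choice, so v = 29.
t has just one choice, so t = 14.

t=14, u=15, v=29, w=12, x=16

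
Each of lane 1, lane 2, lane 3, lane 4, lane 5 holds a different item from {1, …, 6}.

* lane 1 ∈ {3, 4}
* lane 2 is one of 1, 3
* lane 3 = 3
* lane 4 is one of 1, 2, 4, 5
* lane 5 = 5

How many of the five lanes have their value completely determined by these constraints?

lane 3 must be 3 (only option left). So lane 1, lane 2 can't be 3.
That leaves lane 5 = 5. So lane 4 can't be 5.
That leaves lane 1 = 4. Strike 4 from lane 4.
lane 2 must be 1 (only option left). Eliminate 1 elsewhere: lane 4.
lane 4's domain is down to {2}, so lane 4 = 2.
Every lane is fixed: lane 1=4, lane 2=1, lane 3=3, lane 4=2, lane 5=5. That makes 5.

5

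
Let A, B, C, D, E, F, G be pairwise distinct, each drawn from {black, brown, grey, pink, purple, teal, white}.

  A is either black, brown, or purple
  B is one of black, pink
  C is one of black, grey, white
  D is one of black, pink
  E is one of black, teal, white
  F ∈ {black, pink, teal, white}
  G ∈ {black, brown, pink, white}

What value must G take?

Among the 7 variables, grey fits only C (and all 7 values in {black, brown, grey, pink, purple, teal, white} must be used), so C = grey.
Among the 6 still-open variables, purple fits only A (and all 6 values in {black, brown, pink, purple, teal, white} must be used), so A = purple.
The 5 still-open variables draw from only 5 values {black, brown, pink, teal, white}, so each is used; only G can be brown, hence G = brown.

brown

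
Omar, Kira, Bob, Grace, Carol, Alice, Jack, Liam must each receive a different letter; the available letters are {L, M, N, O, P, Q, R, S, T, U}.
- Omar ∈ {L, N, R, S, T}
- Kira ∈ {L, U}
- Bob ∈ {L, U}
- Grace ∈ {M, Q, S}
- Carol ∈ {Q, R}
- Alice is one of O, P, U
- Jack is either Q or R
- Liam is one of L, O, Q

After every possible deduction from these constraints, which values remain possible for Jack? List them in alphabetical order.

Kira and Bob between them cover only {L, U} — a naked pair. Remove those values from Omar, Alice, Liam.
The 2 variables Carol and Jack are confined to {Q, R}, which locks those values in; drop them from Omar, Grace, Liam.
That leaves Liam = O. Strike O from Alice.
Alice must be P (only option left).
No further eliminations apply; Jack can still be any of Q, R.

Q, R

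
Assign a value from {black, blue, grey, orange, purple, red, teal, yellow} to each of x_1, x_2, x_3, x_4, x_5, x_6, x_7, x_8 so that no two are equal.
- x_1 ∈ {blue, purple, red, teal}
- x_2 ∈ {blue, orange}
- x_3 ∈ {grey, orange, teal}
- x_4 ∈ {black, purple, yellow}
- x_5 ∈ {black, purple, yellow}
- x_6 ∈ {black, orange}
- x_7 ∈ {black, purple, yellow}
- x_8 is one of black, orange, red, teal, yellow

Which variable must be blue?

The 8 variables draw from only 8 values {black, blue, grey, orange, purple, red, teal, yellow}, so each is used; only x_3 can be grey, hence x_3 = grey.
x_4, x_5, x_7 share exactly the 3 values {black, purple, yellow}; by pigeonhole those values go to them, so strike black, purple, yellow from x_1, x_6, x_8.
x_6's domain is down to {orange}, so x_6 = orange. Eliminate orange elsewhere: x_2, x_8.
So blue goes to x_2.

x_2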